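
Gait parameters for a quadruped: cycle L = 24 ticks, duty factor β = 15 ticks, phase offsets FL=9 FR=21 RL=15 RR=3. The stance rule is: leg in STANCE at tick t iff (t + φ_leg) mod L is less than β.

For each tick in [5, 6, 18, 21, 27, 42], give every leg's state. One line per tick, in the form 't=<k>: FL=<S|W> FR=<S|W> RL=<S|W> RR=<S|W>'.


t=5: phase=(14,2,20,8) vs β=15 → FL=S FR=S RL=W RR=S
t=6: phase=(15,3,21,9) vs β=15 → FL=W FR=S RL=W RR=S
t=18: phase=(3,15,9,21) vs β=15 → FL=S FR=W RL=S RR=W
t=21: phase=(6,18,12,0) vs β=15 → FL=S FR=W RL=S RR=S
t=27: phase=(12,0,18,6) vs β=15 → FL=S FR=S RL=W RR=S
t=42: phase=(3,15,9,21) vs β=15 → FL=S FR=W RL=S RR=W

t=5: FL=S FR=S RL=W RR=S
t=6: FL=W FR=S RL=W RR=S
t=18: FL=S FR=W RL=S RR=W
t=21: FL=S FR=W RL=S RR=S
t=27: FL=S FR=S RL=W RR=S
t=42: FL=S FR=W RL=S RR=W


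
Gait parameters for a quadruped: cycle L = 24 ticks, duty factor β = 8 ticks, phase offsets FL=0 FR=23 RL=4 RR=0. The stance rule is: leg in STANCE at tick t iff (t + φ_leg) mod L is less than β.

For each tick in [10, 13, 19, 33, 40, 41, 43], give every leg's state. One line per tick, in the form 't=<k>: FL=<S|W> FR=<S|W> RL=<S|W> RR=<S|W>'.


t=10: FL=W FR=W RL=W RR=W
t=13: FL=W FR=W RL=W RR=W
t=19: FL=W FR=W RL=W RR=W
t=33: FL=W FR=W RL=W RR=W
t=40: FL=W FR=W RL=W RR=W
t=41: FL=W FR=W RL=W RR=W
t=43: FL=W FR=W RL=W RR=W

t=10: phase=(10,9,14,10) vs β=8 → FL=W FR=W RL=W RR=W
t=13: phase=(13,12,17,13) vs β=8 → FL=W FR=W RL=W RR=W
t=19: phase=(19,18,23,19) vs β=8 → FL=W FR=W RL=W RR=W
t=33: phase=(9,8,13,9) vs β=8 → FL=W FR=W RL=W RR=W
t=40: phase=(16,15,20,16) vs β=8 → FL=W FR=W RL=W RR=W
t=41: phase=(17,16,21,17) vs β=8 → FL=W FR=W RL=W RR=W
t=43: phase=(19,18,23,19) vs β=8 → FL=W FR=W RL=W RR=W


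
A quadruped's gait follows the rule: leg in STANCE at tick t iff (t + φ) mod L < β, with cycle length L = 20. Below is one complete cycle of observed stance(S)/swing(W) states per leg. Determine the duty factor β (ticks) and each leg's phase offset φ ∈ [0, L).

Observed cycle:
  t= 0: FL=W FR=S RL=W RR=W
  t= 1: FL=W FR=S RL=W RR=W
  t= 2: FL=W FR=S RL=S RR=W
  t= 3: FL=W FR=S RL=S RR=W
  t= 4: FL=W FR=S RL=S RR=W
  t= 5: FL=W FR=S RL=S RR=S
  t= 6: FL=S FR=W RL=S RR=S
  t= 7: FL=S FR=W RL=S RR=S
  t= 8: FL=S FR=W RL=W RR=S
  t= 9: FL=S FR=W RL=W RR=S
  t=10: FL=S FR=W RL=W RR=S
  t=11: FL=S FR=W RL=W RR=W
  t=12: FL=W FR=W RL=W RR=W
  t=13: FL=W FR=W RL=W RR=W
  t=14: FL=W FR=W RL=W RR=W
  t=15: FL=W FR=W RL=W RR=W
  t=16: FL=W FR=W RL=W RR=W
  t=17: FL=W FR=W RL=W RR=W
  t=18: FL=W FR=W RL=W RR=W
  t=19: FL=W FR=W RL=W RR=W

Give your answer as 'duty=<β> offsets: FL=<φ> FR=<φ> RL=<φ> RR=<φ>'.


duty=6 offsets: FL=14 FR=0 RL=18 RR=15

duty β = stance ticks per leg = 6
FL: stance ticks = 6; W→S at t=6 → φ=14
FR: stance ticks = 6; W→S at t=0 → φ=0
RL: stance ticks = 6; W→S at t=2 → φ=18
RR: stance ticks = 6; W→S at t=5 → φ=15


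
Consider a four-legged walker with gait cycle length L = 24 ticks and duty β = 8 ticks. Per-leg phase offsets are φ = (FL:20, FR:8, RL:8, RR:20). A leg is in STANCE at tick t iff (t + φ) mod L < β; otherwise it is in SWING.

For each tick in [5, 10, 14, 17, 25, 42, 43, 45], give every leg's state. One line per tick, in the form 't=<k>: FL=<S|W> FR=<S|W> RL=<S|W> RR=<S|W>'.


t=5: phase=(1,13,13,1) vs β=8 → FL=S FR=W RL=W RR=S
t=10: phase=(6,18,18,6) vs β=8 → FL=S FR=W RL=W RR=S
t=14: phase=(10,22,22,10) vs β=8 → FL=W FR=W RL=W RR=W
t=17: phase=(13,1,1,13) vs β=8 → FL=W FR=S RL=S RR=W
t=25: phase=(21,9,9,21) vs β=8 → FL=W FR=W RL=W RR=W
t=42: phase=(14,2,2,14) vs β=8 → FL=W FR=S RL=S RR=W
t=43: phase=(15,3,3,15) vs β=8 → FL=W FR=S RL=S RR=W
t=45: phase=(17,5,5,17) vs β=8 → FL=W FR=S RL=S RR=W

t=5: FL=S FR=W RL=W RR=S
t=10: FL=S FR=W RL=W RR=S
t=14: FL=W FR=W RL=W RR=W
t=17: FL=W FR=S RL=S RR=W
t=25: FL=W FR=W RL=W RR=W
t=42: FL=W FR=S RL=S RR=W
t=43: FL=W FR=S RL=S RR=W
t=45: FL=W FR=S RL=S RR=W


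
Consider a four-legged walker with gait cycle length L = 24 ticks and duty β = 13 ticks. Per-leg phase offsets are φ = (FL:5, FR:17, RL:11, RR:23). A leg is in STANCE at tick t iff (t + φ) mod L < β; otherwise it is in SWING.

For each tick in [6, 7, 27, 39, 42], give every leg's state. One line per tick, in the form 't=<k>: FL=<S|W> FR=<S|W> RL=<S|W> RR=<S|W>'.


t=6: FL=S FR=W RL=W RR=S
t=7: FL=S FR=S RL=W RR=S
t=27: FL=S FR=W RL=W RR=S
t=39: FL=W FR=S RL=S RR=W
t=42: FL=W FR=S RL=S RR=W

t=6: phase=(11,23,17,5) vs β=13 → FL=S FR=W RL=W RR=S
t=7: phase=(12,0,18,6) vs β=13 → FL=S FR=S RL=W RR=S
t=27: phase=(8,20,14,2) vs β=13 → FL=S FR=W RL=W RR=S
t=39: phase=(20,8,2,14) vs β=13 → FL=W FR=S RL=S RR=W
t=42: phase=(23,11,5,17) vs β=13 → FL=W FR=S RL=S RR=W


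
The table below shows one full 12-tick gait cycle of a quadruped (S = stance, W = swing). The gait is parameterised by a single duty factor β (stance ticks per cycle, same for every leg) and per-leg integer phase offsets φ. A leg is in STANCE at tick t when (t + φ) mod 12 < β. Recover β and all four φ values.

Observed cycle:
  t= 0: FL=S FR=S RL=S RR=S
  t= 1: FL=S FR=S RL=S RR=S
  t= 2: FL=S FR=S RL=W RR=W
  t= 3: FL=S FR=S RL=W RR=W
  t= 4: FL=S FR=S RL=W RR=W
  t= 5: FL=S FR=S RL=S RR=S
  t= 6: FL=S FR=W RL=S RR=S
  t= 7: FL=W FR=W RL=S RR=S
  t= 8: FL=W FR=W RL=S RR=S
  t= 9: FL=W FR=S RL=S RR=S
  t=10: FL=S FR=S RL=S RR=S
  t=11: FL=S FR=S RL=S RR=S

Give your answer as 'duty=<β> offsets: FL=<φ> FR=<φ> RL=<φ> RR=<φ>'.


duty=9 offsets: FL=2 FR=3 RL=7 RR=7

duty β = stance ticks per leg = 9
FL: stance ticks = 9; W→S at t=10 → φ=2
FR: stance ticks = 9; W→S at t=9 → φ=3
RL: stance ticks = 9; W→S at t=5 → φ=7
RR: stance ticks = 9; W→S at t=5 → φ=7


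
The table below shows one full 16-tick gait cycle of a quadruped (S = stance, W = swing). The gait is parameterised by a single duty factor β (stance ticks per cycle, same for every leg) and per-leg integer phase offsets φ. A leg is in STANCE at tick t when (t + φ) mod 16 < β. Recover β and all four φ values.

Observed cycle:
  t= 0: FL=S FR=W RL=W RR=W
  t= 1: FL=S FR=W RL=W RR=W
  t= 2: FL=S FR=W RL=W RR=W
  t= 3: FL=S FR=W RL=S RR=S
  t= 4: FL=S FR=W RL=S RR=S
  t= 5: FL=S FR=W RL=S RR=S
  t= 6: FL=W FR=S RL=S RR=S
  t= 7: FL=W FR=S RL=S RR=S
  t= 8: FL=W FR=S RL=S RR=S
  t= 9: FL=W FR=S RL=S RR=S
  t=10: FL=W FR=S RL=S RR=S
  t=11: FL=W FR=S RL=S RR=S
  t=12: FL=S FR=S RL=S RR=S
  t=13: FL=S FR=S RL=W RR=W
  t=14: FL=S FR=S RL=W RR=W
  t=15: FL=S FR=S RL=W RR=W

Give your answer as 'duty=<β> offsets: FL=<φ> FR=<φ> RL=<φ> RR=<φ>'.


duty β = stance ticks per leg = 10
FL: stance ticks = 10; W→S at t=12 → φ=4
FR: stance ticks = 10; W→S at t=6 → φ=10
RL: stance ticks = 10; W→S at t=3 → φ=13
RR: stance ticks = 10; W→S at t=3 → φ=13

duty=10 offsets: FL=4 FR=10 RL=13 RR=13


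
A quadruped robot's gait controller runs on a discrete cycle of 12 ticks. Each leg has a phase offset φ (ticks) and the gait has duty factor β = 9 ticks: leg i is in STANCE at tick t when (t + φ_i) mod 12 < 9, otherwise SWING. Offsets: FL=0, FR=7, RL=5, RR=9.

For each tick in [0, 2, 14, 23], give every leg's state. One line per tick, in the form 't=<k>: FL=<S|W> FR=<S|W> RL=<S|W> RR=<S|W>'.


t=0: FL=S FR=S RL=S RR=W
t=2: FL=S FR=W RL=S RR=W
t=14: FL=S FR=W RL=S RR=W
t=23: FL=W FR=S RL=S RR=S

t=0: phase=(0,7,5,9) vs β=9 → FL=S FR=S RL=S RR=W
t=2: phase=(2,9,7,11) vs β=9 → FL=S FR=W RL=S RR=W
t=14: phase=(2,9,7,11) vs β=9 → FL=S FR=W RL=S RR=W
t=23: phase=(11,6,4,8) vs β=9 → FL=W FR=S RL=S RR=S


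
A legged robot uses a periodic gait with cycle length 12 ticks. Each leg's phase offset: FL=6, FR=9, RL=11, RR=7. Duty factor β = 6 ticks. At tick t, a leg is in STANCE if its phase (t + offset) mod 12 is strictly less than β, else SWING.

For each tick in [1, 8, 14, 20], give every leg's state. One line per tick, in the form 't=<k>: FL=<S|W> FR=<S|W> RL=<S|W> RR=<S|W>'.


t=1: FL=W FR=W RL=S RR=W
t=8: FL=S FR=S RL=W RR=S
t=14: FL=W FR=W RL=S RR=W
t=20: FL=S FR=S RL=W RR=S

t=1: phase=(7,10,0,8) vs β=6 → FL=W FR=W RL=S RR=W
t=8: phase=(2,5,7,3) vs β=6 → FL=S FR=S RL=W RR=S
t=14: phase=(8,11,1,9) vs β=6 → FL=W FR=W RL=S RR=W
t=20: phase=(2,5,7,3) vs β=6 → FL=S FR=S RL=W RR=S


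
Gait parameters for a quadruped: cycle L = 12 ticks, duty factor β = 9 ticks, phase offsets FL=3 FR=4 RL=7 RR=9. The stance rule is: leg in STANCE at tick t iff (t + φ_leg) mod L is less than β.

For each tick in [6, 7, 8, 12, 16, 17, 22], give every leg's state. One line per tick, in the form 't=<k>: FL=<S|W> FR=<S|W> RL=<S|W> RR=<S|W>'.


t=6: phase=(9,10,1,3) vs β=9 → FL=W FR=W RL=S RR=S
t=7: phase=(10,11,2,4) vs β=9 → FL=W FR=W RL=S RR=S
t=8: phase=(11,0,3,5) vs β=9 → FL=W FR=S RL=S RR=S
t=12: phase=(3,4,7,9) vs β=9 → FL=S FR=S RL=S RR=W
t=16: phase=(7,8,11,1) vs β=9 → FL=S FR=S RL=W RR=S
t=17: phase=(8,9,0,2) vs β=9 → FL=S FR=W RL=S RR=S
t=22: phase=(1,2,5,7) vs β=9 → FL=S FR=S RL=S RR=S

t=6: FL=W FR=W RL=S RR=S
t=7: FL=W FR=W RL=S RR=S
t=8: FL=W FR=S RL=S RR=S
t=12: FL=S FR=S RL=S RR=W
t=16: FL=S FR=S RL=W RR=S
t=17: FL=S FR=W RL=S RR=S
t=22: FL=S FR=S RL=S RR=S


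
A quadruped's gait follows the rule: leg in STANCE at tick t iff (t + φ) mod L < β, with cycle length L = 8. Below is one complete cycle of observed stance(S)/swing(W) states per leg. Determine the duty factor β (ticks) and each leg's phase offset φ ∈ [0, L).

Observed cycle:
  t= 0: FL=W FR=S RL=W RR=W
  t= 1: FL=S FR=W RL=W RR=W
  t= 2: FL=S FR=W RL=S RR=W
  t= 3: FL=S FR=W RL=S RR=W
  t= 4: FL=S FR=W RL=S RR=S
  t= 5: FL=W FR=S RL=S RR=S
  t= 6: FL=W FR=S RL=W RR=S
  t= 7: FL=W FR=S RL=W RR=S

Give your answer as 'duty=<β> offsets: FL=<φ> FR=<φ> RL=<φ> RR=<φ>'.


duty=4 offsets: FL=7 FR=3 RL=6 RR=4

duty β = stance ticks per leg = 4
FL: stance ticks = 4; W→S at t=1 → φ=7
FR: stance ticks = 4; W→S at t=5 → φ=3
RL: stance ticks = 4; W→S at t=2 → φ=6
RR: stance ticks = 4; W→S at t=4 → φ=4


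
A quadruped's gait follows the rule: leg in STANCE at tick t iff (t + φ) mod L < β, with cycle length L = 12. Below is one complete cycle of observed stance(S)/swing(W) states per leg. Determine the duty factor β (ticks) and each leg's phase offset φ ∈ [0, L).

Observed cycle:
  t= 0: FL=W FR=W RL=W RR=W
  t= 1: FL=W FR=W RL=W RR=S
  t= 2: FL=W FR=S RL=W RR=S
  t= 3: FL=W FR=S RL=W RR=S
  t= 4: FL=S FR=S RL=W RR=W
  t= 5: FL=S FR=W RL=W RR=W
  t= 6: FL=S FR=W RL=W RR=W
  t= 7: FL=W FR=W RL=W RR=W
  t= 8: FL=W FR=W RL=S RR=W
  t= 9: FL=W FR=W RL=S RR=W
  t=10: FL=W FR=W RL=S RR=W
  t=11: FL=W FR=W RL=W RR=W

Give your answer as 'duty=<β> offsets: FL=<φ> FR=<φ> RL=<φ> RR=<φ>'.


duty=3 offsets: FL=8 FR=10 RL=4 RR=11

duty β = stance ticks per leg = 3
FL: stance ticks = 3; W→S at t=4 → φ=8
FR: stance ticks = 3; W→S at t=2 → φ=10
RL: stance ticks = 3; W→S at t=8 → φ=4
RR: stance ticks = 3; W→S at t=1 → φ=11


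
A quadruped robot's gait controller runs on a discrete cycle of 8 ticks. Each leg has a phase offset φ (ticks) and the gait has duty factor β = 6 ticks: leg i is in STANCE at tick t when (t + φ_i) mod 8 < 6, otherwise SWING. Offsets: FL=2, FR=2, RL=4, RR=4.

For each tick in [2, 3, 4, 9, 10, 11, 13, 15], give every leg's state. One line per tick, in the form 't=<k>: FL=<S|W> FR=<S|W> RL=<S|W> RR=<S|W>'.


t=2: FL=S FR=S RL=W RR=W
t=3: FL=S FR=S RL=W RR=W
t=4: FL=W FR=W RL=S RR=S
t=9: FL=S FR=S RL=S RR=S
t=10: FL=S FR=S RL=W RR=W
t=11: FL=S FR=S RL=W RR=W
t=13: FL=W FR=W RL=S RR=S
t=15: FL=S FR=S RL=S RR=S

t=2: phase=(4,4,6,6) vs β=6 → FL=S FR=S RL=W RR=W
t=3: phase=(5,5,7,7) vs β=6 → FL=S FR=S RL=W RR=W
t=4: phase=(6,6,0,0) vs β=6 → FL=W FR=W RL=S RR=S
t=9: phase=(3,3,5,5) vs β=6 → FL=S FR=S RL=S RR=S
t=10: phase=(4,4,6,6) vs β=6 → FL=S FR=S RL=W RR=W
t=11: phase=(5,5,7,7) vs β=6 → FL=S FR=S RL=W RR=W
t=13: phase=(7,7,1,1) vs β=6 → FL=W FR=W RL=S RR=S
t=15: phase=(1,1,3,3) vs β=6 → FL=S FR=S RL=S RR=S


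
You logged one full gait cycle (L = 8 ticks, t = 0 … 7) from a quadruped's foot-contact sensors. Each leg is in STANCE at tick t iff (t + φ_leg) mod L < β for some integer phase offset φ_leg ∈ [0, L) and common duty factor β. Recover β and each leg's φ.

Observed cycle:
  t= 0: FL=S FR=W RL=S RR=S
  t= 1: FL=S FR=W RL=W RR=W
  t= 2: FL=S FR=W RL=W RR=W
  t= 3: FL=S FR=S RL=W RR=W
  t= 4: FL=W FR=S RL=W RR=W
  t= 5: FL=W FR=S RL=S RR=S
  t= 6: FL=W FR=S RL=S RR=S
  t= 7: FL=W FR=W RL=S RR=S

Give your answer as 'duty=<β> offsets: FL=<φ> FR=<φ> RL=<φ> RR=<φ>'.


duty=4 offsets: FL=0 FR=5 RL=3 RR=3

duty β = stance ticks per leg = 4
FL: stance ticks = 4; W→S at t=0 → φ=0
FR: stance ticks = 4; W→S at t=3 → φ=5
RL: stance ticks = 4; W→S at t=5 → φ=3
RR: stance ticks = 4; W→S at t=5 → φ=3


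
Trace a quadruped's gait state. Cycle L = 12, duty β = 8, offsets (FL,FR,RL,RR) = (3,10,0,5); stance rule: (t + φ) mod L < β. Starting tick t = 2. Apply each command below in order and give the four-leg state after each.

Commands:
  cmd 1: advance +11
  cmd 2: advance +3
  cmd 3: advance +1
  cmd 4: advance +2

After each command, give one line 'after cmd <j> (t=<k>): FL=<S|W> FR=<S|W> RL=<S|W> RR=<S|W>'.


start t=2: FL=S FR=S RL=S RR=S
cmd 1: advance +11 → t=13, phase=(4,11,1,6) → FL=S FR=W RL=S RR=S
cmd 2: advance +3 → t=16, phase=(7,2,4,9) → FL=S FR=S RL=S RR=W
cmd 3: advance +1 → t=17, phase=(8,3,5,10) → FL=W FR=S RL=S RR=W
cmd 4: advance +2 → t=19, phase=(10,5,7,0) → FL=W FR=S RL=S RR=S

after cmd 1 (t=13): FL=S FR=W RL=S RR=S
after cmd 2 (t=16): FL=S FR=S RL=S RR=W
after cmd 3 (t=17): FL=W FR=S RL=S RR=W
after cmd 4 (t=19): FL=W FR=S RL=S RR=S


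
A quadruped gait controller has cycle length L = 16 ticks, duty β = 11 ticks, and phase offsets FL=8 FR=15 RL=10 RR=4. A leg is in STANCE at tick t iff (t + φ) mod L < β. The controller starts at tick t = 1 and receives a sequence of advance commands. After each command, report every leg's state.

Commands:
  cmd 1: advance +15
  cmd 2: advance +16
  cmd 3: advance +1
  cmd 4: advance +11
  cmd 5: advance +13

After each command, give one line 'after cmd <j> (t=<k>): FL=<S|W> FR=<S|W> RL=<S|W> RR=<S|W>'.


after cmd 1 (t=16): FL=S FR=W RL=S RR=S
after cmd 2 (t=32): FL=S FR=W RL=S RR=S
after cmd 3 (t=33): FL=S FR=S RL=W RR=S
after cmd 4 (t=44): FL=S FR=W RL=S RR=S
after cmd 5 (t=57): FL=S FR=S RL=S RR=W

start t=1: FL=S FR=S RL=W RR=S
cmd 1: advance +15 → t=16, phase=(8,15,10,4) → FL=S FR=W RL=S RR=S
cmd 2: advance +16 → t=32, phase=(8,15,10,4) → FL=S FR=W RL=S RR=S
cmd 3: advance +1 → t=33, phase=(9,0,11,5) → FL=S FR=S RL=W RR=S
cmd 4: advance +11 → t=44, phase=(4,11,6,0) → FL=S FR=W RL=S RR=S
cmd 5: advance +13 → t=57, phase=(1,8,3,13) → FL=S FR=S RL=S RR=W


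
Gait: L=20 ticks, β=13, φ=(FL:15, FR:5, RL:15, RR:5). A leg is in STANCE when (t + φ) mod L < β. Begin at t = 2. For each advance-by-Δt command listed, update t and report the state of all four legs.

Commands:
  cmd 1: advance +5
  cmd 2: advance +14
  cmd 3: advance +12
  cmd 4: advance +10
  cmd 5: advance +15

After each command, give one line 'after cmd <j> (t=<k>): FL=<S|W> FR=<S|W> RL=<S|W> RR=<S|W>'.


after cmd 1 (t=7): FL=S FR=S RL=S RR=S
after cmd 2 (t=21): FL=W FR=S RL=W RR=S
after cmd 3 (t=33): FL=S FR=W RL=S RR=W
after cmd 4 (t=43): FL=W FR=S RL=W RR=S
after cmd 5 (t=58): FL=W FR=S RL=W RR=S

start t=2: FL=W FR=S RL=W RR=S
cmd 1: advance +5 → t=7, phase=(2,12,2,12) → FL=S FR=S RL=S RR=S
cmd 2: advance +14 → t=21, phase=(16,6,16,6) → FL=W FR=S RL=W RR=S
cmd 3: advance +12 → t=33, phase=(8,18,8,18) → FL=S FR=W RL=S RR=W
cmd 4: advance +10 → t=43, phase=(18,8,18,8) → FL=W FR=S RL=W RR=S
cmd 5: advance +15 → t=58, phase=(13,3,13,3) → FL=W FR=S RL=W RR=S


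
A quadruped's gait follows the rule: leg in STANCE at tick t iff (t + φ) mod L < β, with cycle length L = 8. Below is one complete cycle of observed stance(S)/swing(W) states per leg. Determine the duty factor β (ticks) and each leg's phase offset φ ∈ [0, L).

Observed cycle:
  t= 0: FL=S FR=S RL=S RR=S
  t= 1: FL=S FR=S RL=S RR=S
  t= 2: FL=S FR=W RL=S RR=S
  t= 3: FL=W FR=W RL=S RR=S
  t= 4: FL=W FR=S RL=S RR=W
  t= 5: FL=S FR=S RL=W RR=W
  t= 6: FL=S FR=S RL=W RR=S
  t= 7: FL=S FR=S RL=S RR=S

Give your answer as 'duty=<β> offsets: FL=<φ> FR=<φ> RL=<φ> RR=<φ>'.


duty β = stance ticks per leg = 6
FL: stance ticks = 6; W→S at t=5 → φ=3
FR: stance ticks = 6; W→S at t=4 → φ=4
RL: stance ticks = 6; W→S at t=7 → φ=1
RR: stance ticks = 6; W→S at t=6 → φ=2

duty=6 offsets: FL=3 FR=4 RL=1 RR=2


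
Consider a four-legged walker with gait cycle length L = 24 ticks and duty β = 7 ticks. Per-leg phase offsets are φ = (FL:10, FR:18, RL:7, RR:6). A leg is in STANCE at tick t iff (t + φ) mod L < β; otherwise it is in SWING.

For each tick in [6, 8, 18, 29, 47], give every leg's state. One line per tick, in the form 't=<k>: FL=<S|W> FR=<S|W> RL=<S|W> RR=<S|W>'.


t=6: phase=(16,0,13,12) vs β=7 → FL=W FR=S RL=W RR=W
t=8: phase=(18,2,15,14) vs β=7 → FL=W FR=S RL=W RR=W
t=18: phase=(4,12,1,0) vs β=7 → FL=S FR=W RL=S RR=S
t=29: phase=(15,23,12,11) vs β=7 → FL=W FR=W RL=W RR=W
t=47: phase=(9,17,6,5) vs β=7 → FL=W FR=W RL=S RR=S

t=6: FL=W FR=S RL=W RR=W
t=8: FL=W FR=S RL=W RR=W
t=18: FL=S FR=W RL=S RR=S
t=29: FL=W FR=W RL=W RR=W
t=47: FL=W FR=W RL=S RR=S


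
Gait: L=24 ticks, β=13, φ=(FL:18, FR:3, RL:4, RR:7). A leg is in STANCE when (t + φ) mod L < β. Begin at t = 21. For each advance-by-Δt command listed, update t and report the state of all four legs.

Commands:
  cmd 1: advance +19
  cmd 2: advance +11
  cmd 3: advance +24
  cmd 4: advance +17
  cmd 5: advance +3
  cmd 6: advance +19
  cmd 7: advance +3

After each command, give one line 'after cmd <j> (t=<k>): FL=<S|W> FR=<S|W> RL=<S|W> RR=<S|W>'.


after cmd 1 (t=40): FL=S FR=W RL=W RR=W
after cmd 2 (t=51): FL=W FR=S RL=S RR=S
after cmd 3 (t=75): FL=W FR=S RL=S RR=S
after cmd 4 (t=92): FL=W FR=W RL=S RR=S
after cmd 5 (t=95): FL=W FR=S RL=S RR=S
after cmd 6 (t=114): FL=S FR=W RL=W RR=S
after cmd 7 (t=117): FL=W FR=S RL=S RR=S

start t=21: FL=W FR=S RL=S RR=S
cmd 1: advance +19 → t=40, phase=(10,19,20,23) → FL=S FR=W RL=W RR=W
cmd 2: advance +11 → t=51, phase=(21,6,7,10) → FL=W FR=S RL=S RR=S
cmd 3: advance +24 → t=75, phase=(21,6,7,10) → FL=W FR=S RL=S RR=S
cmd 4: advance +17 → t=92, phase=(14,23,0,3) → FL=W FR=W RL=S RR=S
cmd 5: advance +3 → t=95, phase=(17,2,3,6) → FL=W FR=S RL=S RR=S
cmd 6: advance +19 → t=114, phase=(12,21,22,1) → FL=S FR=W RL=W RR=S
cmd 7: advance +3 → t=117, phase=(15,0,1,4) → FL=W FR=S RL=S RR=S


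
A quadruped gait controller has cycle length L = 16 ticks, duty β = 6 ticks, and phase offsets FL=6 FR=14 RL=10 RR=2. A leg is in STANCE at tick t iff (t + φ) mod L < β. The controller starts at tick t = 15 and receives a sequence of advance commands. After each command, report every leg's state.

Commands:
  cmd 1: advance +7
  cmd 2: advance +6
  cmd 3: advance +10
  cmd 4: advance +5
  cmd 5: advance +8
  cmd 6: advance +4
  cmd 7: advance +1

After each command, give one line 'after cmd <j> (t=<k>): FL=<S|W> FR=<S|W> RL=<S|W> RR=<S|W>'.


after cmd 1 (t=22): FL=W FR=S RL=S RR=W
after cmd 2 (t=28): FL=S FR=W RL=W RR=W
after cmd 3 (t=38): FL=W FR=S RL=S RR=W
after cmd 4 (t=43): FL=S FR=W RL=S RR=W
after cmd 5 (t=51): FL=W FR=S RL=W RR=S
after cmd 6 (t=55): FL=W FR=S RL=S RR=W
after cmd 7 (t=56): FL=W FR=W RL=S RR=W

start t=15: FL=S FR=W RL=W RR=S
cmd 1: advance +7 → t=22, phase=(12,4,0,8) → FL=W FR=S RL=S RR=W
cmd 2: advance +6 → t=28, phase=(2,10,6,14) → FL=S FR=W RL=W RR=W
cmd 3: advance +10 → t=38, phase=(12,4,0,8) → FL=W FR=S RL=S RR=W
cmd 4: advance +5 → t=43, phase=(1,9,5,13) → FL=S FR=W RL=S RR=W
cmd 5: advance +8 → t=51, phase=(9,1,13,5) → FL=W FR=S RL=W RR=S
cmd 6: advance +4 → t=55, phase=(13,5,1,9) → FL=W FR=S RL=S RR=W
cmd 7: advance +1 → t=56, phase=(14,6,2,10) → FL=W FR=W RL=S RR=W


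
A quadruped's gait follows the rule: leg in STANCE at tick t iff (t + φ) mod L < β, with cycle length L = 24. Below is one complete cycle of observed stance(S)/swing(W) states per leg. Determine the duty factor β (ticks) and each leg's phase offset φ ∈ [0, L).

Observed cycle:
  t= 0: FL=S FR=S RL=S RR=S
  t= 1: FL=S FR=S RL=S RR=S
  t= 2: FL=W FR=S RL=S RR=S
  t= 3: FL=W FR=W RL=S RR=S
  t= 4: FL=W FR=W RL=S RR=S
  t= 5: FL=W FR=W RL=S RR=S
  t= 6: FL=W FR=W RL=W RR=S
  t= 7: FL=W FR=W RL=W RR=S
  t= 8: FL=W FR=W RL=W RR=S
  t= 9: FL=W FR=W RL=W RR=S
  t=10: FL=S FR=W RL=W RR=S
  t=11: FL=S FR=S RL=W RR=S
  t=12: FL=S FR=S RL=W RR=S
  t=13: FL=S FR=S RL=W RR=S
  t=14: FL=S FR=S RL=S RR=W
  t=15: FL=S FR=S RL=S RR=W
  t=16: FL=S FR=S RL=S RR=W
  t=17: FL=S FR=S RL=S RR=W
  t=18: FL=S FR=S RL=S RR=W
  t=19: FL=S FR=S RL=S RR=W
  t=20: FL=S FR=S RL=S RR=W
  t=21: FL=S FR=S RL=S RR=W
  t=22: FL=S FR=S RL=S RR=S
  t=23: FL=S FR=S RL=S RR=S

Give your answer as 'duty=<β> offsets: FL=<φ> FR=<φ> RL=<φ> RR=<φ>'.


duty=16 offsets: FL=14 FR=13 RL=10 RR=2

duty β = stance ticks per leg = 16
FL: stance ticks = 16; W→S at t=10 → φ=14
FR: stance ticks = 16; W→S at t=11 → φ=13
RL: stance ticks = 16; W→S at t=14 → φ=10
RR: stance ticks = 16; W→S at t=22 → φ=2


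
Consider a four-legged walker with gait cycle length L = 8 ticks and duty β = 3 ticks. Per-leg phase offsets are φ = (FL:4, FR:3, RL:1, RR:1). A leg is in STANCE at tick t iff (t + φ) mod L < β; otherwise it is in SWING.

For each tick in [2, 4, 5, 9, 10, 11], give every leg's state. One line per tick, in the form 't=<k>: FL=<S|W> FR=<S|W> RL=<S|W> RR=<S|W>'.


t=2: phase=(6,5,3,3) vs β=3 → FL=W FR=W RL=W RR=W
t=4: phase=(0,7,5,5) vs β=3 → FL=S FR=W RL=W RR=W
t=5: phase=(1,0,6,6) vs β=3 → FL=S FR=S RL=W RR=W
t=9: phase=(5,4,2,2) vs β=3 → FL=W FR=W RL=S RR=S
t=10: phase=(6,5,3,3) vs β=3 → FL=W FR=W RL=W RR=W
t=11: phase=(7,6,4,4) vs β=3 → FL=W FR=W RL=W RR=W

t=2: FL=W FR=W RL=W RR=W
t=4: FL=S FR=W RL=W RR=W
t=5: FL=S FR=S RL=W RR=W
t=9: FL=W FR=W RL=S RR=S
t=10: FL=W FR=W RL=W RR=W
t=11: FL=W FR=W RL=W RR=W


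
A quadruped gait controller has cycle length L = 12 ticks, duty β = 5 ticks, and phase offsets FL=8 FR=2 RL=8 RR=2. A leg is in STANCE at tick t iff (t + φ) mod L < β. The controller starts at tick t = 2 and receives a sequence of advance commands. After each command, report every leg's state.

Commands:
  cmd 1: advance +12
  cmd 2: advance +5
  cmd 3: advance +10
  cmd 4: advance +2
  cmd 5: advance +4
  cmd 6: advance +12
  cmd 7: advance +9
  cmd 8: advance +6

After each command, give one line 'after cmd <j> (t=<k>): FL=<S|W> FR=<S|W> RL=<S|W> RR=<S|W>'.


after cmd 1 (t=14): FL=W FR=S RL=W RR=S
after cmd 2 (t=19): FL=S FR=W RL=S RR=W
after cmd 3 (t=29): FL=S FR=W RL=S RR=W
after cmd 4 (t=31): FL=S FR=W RL=S RR=W
after cmd 5 (t=35): FL=W FR=S RL=W RR=S
after cmd 6 (t=47): FL=W FR=S RL=W RR=S
after cmd 7 (t=56): FL=S FR=W RL=S RR=W
after cmd 8 (t=62): FL=W FR=S RL=W RR=S

start t=2: FL=W FR=S RL=W RR=S
cmd 1: advance +12 → t=14, phase=(10,4,10,4) → FL=W FR=S RL=W RR=S
cmd 2: advance +5 → t=19, phase=(3,9,3,9) → FL=S FR=W RL=S RR=W
cmd 3: advance +10 → t=29, phase=(1,7,1,7) → FL=S FR=W RL=S RR=W
cmd 4: advance +2 → t=31, phase=(3,9,3,9) → FL=S FR=W RL=S RR=W
cmd 5: advance +4 → t=35, phase=(7,1,7,1) → FL=W FR=S RL=W RR=S
cmd 6: advance +12 → t=47, phase=(7,1,7,1) → FL=W FR=S RL=W RR=S
cmd 7: advance +9 → t=56, phase=(4,10,4,10) → FL=S FR=W RL=S RR=W
cmd 8: advance +6 → t=62, phase=(10,4,10,4) → FL=W FR=S RL=W RR=S


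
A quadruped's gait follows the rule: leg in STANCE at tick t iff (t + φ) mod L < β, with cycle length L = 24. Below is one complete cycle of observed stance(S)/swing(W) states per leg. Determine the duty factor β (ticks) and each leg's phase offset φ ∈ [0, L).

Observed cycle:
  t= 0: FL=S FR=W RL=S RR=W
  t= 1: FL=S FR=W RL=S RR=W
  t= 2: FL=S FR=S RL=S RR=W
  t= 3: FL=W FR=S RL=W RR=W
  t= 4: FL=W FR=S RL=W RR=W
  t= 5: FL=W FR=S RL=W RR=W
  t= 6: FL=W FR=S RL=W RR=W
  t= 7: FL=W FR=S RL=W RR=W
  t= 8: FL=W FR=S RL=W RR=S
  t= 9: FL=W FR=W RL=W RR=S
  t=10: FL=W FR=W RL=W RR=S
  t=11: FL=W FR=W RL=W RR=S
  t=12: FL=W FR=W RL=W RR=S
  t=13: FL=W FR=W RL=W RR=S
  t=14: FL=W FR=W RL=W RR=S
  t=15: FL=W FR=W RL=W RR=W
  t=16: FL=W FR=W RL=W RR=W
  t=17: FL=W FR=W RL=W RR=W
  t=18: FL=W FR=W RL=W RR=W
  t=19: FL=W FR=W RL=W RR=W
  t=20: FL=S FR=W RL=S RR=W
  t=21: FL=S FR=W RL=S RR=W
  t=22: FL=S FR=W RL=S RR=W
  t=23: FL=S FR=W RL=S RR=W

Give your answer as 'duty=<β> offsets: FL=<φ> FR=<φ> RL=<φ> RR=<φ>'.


duty β = stance ticks per leg = 7
FL: stance ticks = 7; W→S at t=20 → φ=4
FR: stance ticks = 7; W→S at t=2 → φ=22
RL: stance ticks = 7; W→S at t=20 → φ=4
RR: stance ticks = 7; W→S at t=8 → φ=16

duty=7 offsets: FL=4 FR=22 RL=4 RR=16


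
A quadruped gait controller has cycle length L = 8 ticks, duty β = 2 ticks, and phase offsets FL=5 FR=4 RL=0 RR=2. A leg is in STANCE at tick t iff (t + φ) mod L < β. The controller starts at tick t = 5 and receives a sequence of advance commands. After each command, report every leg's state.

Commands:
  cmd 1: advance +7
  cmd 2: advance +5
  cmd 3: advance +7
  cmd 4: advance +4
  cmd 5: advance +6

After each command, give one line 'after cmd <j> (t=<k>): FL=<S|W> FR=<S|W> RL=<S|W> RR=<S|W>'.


after cmd 1 (t=12): FL=S FR=S RL=W RR=W
after cmd 2 (t=17): FL=W FR=W RL=S RR=W
after cmd 3 (t=24): FL=W FR=W RL=S RR=W
after cmd 4 (t=28): FL=S FR=S RL=W RR=W
after cmd 5 (t=34): FL=W FR=W RL=W RR=W

start t=5: FL=W FR=S RL=W RR=W
cmd 1: advance +7 → t=12, phase=(1,0,4,6) → FL=S FR=S RL=W RR=W
cmd 2: advance +5 → t=17, phase=(6,5,1,3) → FL=W FR=W RL=S RR=W
cmd 3: advance +7 → t=24, phase=(5,4,0,2) → FL=W FR=W RL=S RR=W
cmd 4: advance +4 → t=28, phase=(1,0,4,6) → FL=S FR=S RL=W RR=W
cmd 5: advance +6 → t=34, phase=(7,6,2,4) → FL=W FR=W RL=W RR=W


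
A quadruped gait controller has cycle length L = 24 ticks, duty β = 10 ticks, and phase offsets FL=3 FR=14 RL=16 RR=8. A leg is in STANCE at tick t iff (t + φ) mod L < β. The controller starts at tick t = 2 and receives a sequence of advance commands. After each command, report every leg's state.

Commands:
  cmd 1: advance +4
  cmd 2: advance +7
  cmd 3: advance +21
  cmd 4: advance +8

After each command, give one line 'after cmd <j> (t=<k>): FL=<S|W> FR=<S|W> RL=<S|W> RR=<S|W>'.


after cmd 1 (t=6): FL=S FR=W RL=W RR=W
after cmd 2 (t=13): FL=W FR=S RL=S RR=W
after cmd 3 (t=34): FL=W FR=S RL=S RR=W
after cmd 4 (t=42): FL=W FR=S RL=W RR=S

start t=2: FL=S FR=W RL=W RR=W
cmd 1: advance +4 → t=6, phase=(9,20,22,14) → FL=S FR=W RL=W RR=W
cmd 2: advance +7 → t=13, phase=(16,3,5,21) → FL=W FR=S RL=S RR=W
cmd 3: advance +21 → t=34, phase=(13,0,2,18) → FL=W FR=S RL=S RR=W
cmd 4: advance +8 → t=42, phase=(21,8,10,2) → FL=W FR=S RL=W RR=S


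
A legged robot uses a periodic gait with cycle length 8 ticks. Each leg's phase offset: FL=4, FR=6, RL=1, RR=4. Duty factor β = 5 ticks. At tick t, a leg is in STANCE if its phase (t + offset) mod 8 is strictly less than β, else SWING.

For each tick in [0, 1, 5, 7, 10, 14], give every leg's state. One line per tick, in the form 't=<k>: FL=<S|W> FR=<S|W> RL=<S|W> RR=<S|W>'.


t=0: FL=S FR=W RL=S RR=S
t=1: FL=W FR=W RL=S RR=W
t=5: FL=S FR=S RL=W RR=S
t=7: FL=S FR=W RL=S RR=S
t=10: FL=W FR=S RL=S RR=W
t=14: FL=S FR=S RL=W RR=S

t=0: phase=(4,6,1,4) vs β=5 → FL=S FR=W RL=S RR=S
t=1: phase=(5,7,2,5) vs β=5 → FL=W FR=W RL=S RR=W
t=5: phase=(1,3,6,1) vs β=5 → FL=S FR=S RL=W RR=S
t=7: phase=(3,5,0,3) vs β=5 → FL=S FR=W RL=S RR=S
t=10: phase=(6,0,3,6) vs β=5 → FL=W FR=S RL=S RR=W
t=14: phase=(2,4,7,2) vs β=5 → FL=S FR=S RL=W RR=S


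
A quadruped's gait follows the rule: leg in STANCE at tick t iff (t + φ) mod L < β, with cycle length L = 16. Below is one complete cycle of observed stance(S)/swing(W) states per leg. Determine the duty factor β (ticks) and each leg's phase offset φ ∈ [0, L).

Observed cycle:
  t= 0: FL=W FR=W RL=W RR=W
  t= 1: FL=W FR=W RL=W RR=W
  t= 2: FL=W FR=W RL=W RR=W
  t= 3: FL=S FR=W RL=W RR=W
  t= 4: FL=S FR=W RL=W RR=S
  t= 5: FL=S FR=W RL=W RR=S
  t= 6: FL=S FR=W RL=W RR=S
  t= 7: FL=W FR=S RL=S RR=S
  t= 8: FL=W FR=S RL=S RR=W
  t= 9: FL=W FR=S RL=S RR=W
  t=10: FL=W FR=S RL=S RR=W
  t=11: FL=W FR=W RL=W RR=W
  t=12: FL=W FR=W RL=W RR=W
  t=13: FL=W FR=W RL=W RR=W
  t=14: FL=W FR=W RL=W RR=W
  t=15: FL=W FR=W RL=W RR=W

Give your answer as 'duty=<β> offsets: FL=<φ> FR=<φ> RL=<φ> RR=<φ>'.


duty β = stance ticks per leg = 4
FL: stance ticks = 4; W→S at t=3 → φ=13
FR: stance ticks = 4; W→S at t=7 → φ=9
RL: stance ticks = 4; W→S at t=7 → φ=9
RR: stance ticks = 4; W→S at t=4 → φ=12

duty=4 offsets: FL=13 FR=9 RL=9 RR=12


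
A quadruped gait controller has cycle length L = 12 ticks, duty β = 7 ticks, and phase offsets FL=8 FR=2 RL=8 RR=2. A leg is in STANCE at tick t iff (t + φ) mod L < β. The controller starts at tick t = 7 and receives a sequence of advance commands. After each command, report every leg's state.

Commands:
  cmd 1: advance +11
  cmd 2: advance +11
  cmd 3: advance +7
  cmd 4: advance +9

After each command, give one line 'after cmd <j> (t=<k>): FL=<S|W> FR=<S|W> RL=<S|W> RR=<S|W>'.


after cmd 1 (t=18): FL=S FR=W RL=S RR=W
after cmd 2 (t=29): FL=S FR=W RL=S RR=W
after cmd 3 (t=36): FL=W FR=S RL=W RR=S
after cmd 4 (t=45): FL=S FR=W RL=S RR=W

start t=7: FL=S FR=W RL=S RR=W
cmd 1: advance +11 → t=18, phase=(2,8,2,8) → FL=S FR=W RL=S RR=W
cmd 2: advance +11 → t=29, phase=(1,7,1,7) → FL=S FR=W RL=S RR=W
cmd 3: advance +7 → t=36, phase=(8,2,8,2) → FL=W FR=S RL=W RR=S
cmd 4: advance +9 → t=45, phase=(5,11,5,11) → FL=S FR=W RL=S RR=W


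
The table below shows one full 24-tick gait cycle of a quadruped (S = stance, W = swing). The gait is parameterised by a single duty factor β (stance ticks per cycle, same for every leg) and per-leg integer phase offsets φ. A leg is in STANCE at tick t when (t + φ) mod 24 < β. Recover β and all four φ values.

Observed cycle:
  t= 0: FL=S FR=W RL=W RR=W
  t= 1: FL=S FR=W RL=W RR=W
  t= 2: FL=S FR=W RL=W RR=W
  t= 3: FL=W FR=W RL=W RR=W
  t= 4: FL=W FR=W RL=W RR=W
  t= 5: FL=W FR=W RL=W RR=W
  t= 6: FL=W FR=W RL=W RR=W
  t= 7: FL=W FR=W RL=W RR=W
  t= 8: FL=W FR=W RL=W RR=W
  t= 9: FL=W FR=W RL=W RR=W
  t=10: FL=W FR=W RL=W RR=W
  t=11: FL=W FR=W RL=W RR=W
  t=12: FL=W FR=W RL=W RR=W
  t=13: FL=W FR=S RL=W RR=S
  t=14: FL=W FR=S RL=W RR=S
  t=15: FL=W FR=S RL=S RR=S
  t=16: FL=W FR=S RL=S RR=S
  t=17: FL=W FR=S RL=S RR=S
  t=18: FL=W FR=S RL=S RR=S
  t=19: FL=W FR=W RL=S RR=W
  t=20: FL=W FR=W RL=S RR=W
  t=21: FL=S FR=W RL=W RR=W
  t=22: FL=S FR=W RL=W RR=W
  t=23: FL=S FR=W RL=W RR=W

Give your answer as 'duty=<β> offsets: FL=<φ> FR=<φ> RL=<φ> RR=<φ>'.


duty β = stance ticks per leg = 6
FL: stance ticks = 6; W→S at t=21 → φ=3
FR: stance ticks = 6; W→S at t=13 → φ=11
RL: stance ticks = 6; W→S at t=15 → φ=9
RR: stance ticks = 6; W→S at t=13 → φ=11

duty=6 offsets: FL=3 FR=11 RL=9 RR=11


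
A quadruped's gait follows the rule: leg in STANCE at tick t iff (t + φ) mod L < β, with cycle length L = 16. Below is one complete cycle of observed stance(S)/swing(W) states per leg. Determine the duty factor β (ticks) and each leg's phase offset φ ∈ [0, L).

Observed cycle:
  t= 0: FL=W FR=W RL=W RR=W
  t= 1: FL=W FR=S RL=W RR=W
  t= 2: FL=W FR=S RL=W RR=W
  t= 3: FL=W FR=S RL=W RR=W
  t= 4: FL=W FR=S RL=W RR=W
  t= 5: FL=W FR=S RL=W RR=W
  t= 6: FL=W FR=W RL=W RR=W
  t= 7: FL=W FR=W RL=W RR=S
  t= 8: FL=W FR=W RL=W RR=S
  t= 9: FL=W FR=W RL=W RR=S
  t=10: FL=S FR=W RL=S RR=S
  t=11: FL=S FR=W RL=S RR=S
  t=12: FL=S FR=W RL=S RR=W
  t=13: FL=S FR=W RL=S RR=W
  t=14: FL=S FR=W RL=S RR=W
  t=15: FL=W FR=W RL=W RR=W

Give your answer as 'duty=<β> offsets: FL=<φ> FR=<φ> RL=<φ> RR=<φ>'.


duty=5 offsets: FL=6 FR=15 RL=6 RR=9

duty β = stance ticks per leg = 5
FL: stance ticks = 5; W→S at t=10 → φ=6
FR: stance ticks = 5; W→S at t=1 → φ=15
RL: stance ticks = 5; W→S at t=10 → φ=6
RR: stance ticks = 5; W→S at t=7 → φ=9


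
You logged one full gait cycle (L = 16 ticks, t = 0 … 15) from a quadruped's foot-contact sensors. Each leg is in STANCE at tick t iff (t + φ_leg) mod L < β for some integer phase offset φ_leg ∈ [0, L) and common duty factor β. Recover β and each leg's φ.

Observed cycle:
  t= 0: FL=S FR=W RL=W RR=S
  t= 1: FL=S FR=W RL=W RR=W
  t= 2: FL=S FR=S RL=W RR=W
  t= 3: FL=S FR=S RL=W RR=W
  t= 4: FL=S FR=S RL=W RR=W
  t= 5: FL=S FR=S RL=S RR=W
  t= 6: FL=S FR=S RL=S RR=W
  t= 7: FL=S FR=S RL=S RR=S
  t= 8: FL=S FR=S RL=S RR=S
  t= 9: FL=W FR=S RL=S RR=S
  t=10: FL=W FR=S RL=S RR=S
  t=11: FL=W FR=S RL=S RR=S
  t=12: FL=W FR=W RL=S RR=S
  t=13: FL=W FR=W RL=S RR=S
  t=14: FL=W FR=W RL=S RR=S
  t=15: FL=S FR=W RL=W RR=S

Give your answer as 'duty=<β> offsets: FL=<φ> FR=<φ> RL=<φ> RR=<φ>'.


duty β = stance ticks per leg = 10
FL: stance ticks = 10; W→S at t=15 → φ=1
FR: stance ticks = 10; W→S at t=2 → φ=14
RL: stance ticks = 10; W→S at t=5 → φ=11
RR: stance ticks = 10; W→S at t=7 → φ=9

duty=10 offsets: FL=1 FR=14 RL=11 RR=9


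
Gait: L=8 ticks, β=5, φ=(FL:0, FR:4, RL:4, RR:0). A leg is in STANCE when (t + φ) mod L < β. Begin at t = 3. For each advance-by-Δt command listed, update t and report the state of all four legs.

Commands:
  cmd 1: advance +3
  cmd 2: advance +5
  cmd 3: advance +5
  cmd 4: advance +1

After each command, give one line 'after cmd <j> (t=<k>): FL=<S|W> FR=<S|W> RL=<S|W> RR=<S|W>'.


after cmd 1 (t=6): FL=W FR=S RL=S RR=W
after cmd 2 (t=11): FL=S FR=W RL=W RR=S
after cmd 3 (t=16): FL=S FR=S RL=S RR=S
after cmd 4 (t=17): FL=S FR=W RL=W RR=S

start t=3: FL=S FR=W RL=W RR=S
cmd 1: advance +3 → t=6, phase=(6,2,2,6) → FL=W FR=S RL=S RR=W
cmd 2: advance +5 → t=11, phase=(3,7,7,3) → FL=S FR=W RL=W RR=S
cmd 3: advance +5 → t=16, phase=(0,4,4,0) → FL=S FR=S RL=S RR=S
cmd 4: advance +1 → t=17, phase=(1,5,5,1) → FL=S FR=W RL=W RR=S


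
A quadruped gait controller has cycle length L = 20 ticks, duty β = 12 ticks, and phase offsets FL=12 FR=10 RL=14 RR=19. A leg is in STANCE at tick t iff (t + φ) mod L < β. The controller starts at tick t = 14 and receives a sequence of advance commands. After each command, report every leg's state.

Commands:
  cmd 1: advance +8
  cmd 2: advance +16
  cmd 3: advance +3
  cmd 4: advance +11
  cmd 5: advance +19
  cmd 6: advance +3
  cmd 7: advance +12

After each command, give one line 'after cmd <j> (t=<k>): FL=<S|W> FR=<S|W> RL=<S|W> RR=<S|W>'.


start t=14: FL=S FR=S RL=S RR=W
cmd 1: advance +8 → t=22, phase=(14,12,16,1) → FL=W FR=W RL=W RR=S
cmd 2: advance +16 → t=38, phase=(10,8,12,17) → FL=S FR=S RL=W RR=W
cmd 3: advance +3 → t=41, phase=(13,11,15,0) → FL=W FR=S RL=W RR=S
cmd 4: advance +11 → t=52, phase=(4,2,6,11) → FL=S FR=S RL=S RR=S
cmd 5: advance +19 → t=71, phase=(3,1,5,10) → FL=S FR=S RL=S RR=S
cmd 6: advance +3 → t=74, phase=(6,4,8,13) → FL=S FR=S RL=S RR=W
cmd 7: advance +12 → t=86, phase=(18,16,0,5) → FL=W FR=W RL=S RR=S

after cmd 1 (t=22): FL=W FR=W RL=W RR=S
after cmd 2 (t=38): FL=S FR=S RL=W RR=W
after cmd 3 (t=41): FL=W FR=S RL=W RR=S
after cmd 4 (t=52): FL=S FR=S RL=S RR=S
after cmd 5 (t=71): FL=S FR=S RL=S RR=S
after cmd 6 (t=74): FL=S FR=S RL=S RR=W
after cmd 7 (t=86): FL=W FR=W RL=S RR=S


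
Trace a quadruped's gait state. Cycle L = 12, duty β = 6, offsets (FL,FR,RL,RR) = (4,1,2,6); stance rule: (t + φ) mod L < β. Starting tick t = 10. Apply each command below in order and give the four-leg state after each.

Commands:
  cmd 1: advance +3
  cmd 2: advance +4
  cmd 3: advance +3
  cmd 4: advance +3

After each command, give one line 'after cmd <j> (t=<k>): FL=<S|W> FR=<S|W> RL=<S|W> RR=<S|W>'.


after cmd 1 (t=13): FL=S FR=S RL=S RR=W
after cmd 2 (t=17): FL=W FR=W RL=W RR=W
after cmd 3 (t=20): FL=S FR=W RL=W RR=S
after cmd 4 (t=23): FL=S FR=S RL=S RR=S

start t=10: FL=S FR=W RL=S RR=S
cmd 1: advance +3 → t=13, phase=(5,2,3,7) → FL=S FR=S RL=S RR=W
cmd 2: advance +4 → t=17, phase=(9,6,7,11) → FL=W FR=W RL=W RR=W
cmd 3: advance +3 → t=20, phase=(0,9,10,2) → FL=S FR=W RL=W RR=S
cmd 4: advance +3 → t=23, phase=(3,0,1,5) → FL=S FR=S RL=S RR=S


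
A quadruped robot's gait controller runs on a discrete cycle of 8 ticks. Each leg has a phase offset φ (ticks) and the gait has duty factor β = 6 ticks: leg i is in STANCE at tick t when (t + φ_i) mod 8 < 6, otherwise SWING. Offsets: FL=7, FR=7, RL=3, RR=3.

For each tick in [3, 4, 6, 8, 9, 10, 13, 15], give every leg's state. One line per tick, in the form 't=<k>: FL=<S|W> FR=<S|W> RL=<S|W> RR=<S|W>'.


t=3: phase=(2,2,6,6) vs β=6 → FL=S FR=S RL=W RR=W
t=4: phase=(3,3,7,7) vs β=6 → FL=S FR=S RL=W RR=W
t=6: phase=(5,5,1,1) vs β=6 → FL=S FR=S RL=S RR=S
t=8: phase=(7,7,3,3) vs β=6 → FL=W FR=W RL=S RR=S
t=9: phase=(0,0,4,4) vs β=6 → FL=S FR=S RL=S RR=S
t=10: phase=(1,1,5,5) vs β=6 → FL=S FR=S RL=S RR=S
t=13: phase=(4,4,0,0) vs β=6 → FL=S FR=S RL=S RR=S
t=15: phase=(6,6,2,2) vs β=6 → FL=W FR=W RL=S RR=S

t=3: FL=S FR=S RL=W RR=W
t=4: FL=S FR=S RL=W RR=W
t=6: FL=S FR=S RL=S RR=S
t=8: FL=W FR=W RL=S RR=S
t=9: FL=S FR=S RL=S RR=S
t=10: FL=S FR=S RL=S RR=S
t=13: FL=S FR=S RL=S RR=S
t=15: FL=W FR=W RL=S RR=S


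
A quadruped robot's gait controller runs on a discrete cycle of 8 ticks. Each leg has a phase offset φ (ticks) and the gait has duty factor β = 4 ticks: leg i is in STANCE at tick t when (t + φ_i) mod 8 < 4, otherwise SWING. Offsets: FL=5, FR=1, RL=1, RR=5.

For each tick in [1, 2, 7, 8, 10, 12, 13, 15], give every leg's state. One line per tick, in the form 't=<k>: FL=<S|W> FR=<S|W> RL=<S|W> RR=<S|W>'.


t=1: phase=(6,2,2,6) vs β=4 → FL=W FR=S RL=S RR=W
t=2: phase=(7,3,3,7) vs β=4 → FL=W FR=S RL=S RR=W
t=7: phase=(4,0,0,4) vs β=4 → FL=W FR=S RL=S RR=W
t=8: phase=(5,1,1,5) vs β=4 → FL=W FR=S RL=S RR=W
t=10: phase=(7,3,3,7) vs β=4 → FL=W FR=S RL=S RR=W
t=12: phase=(1,5,5,1) vs β=4 → FL=S FR=W RL=W RR=S
t=13: phase=(2,6,6,2) vs β=4 → FL=S FR=W RL=W RR=S
t=15: phase=(4,0,0,4) vs β=4 → FL=W FR=S RL=S RR=W

t=1: FL=W FR=S RL=S RR=W
t=2: FL=W FR=S RL=S RR=W
t=7: FL=W FR=S RL=S RR=W
t=8: FL=W FR=S RL=S RR=W
t=10: FL=W FR=S RL=S RR=W
t=12: FL=S FR=W RL=W RR=S
t=13: FL=S FR=W RL=W RR=S
t=15: FL=W FR=S RL=S RR=W


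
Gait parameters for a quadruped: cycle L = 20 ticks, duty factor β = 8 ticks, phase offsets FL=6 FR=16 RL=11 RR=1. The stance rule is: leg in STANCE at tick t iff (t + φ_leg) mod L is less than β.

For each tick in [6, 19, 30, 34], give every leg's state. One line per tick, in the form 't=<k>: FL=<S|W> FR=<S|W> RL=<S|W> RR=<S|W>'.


t=6: phase=(12,2,17,7) vs β=8 → FL=W FR=S RL=W RR=S
t=19: phase=(5,15,10,0) vs β=8 → FL=S FR=W RL=W RR=S
t=30: phase=(16,6,1,11) vs β=8 → FL=W FR=S RL=S RR=W
t=34: phase=(0,10,5,15) vs β=8 → FL=S FR=W RL=S RR=W

t=6: FL=W FR=S RL=W RR=S
t=19: FL=S FR=W RL=W RR=S
t=30: FL=W FR=S RL=S RR=W
t=34: FL=S FR=W RL=S RR=W


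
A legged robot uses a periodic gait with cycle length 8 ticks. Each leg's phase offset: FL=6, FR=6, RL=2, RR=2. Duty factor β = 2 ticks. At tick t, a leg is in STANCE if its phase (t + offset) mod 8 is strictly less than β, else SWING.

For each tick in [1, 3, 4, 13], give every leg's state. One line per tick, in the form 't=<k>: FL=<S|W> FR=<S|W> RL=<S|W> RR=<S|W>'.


t=1: FL=W FR=W RL=W RR=W
t=3: FL=S FR=S RL=W RR=W
t=4: FL=W FR=W RL=W RR=W
t=13: FL=W FR=W RL=W RR=W

t=1: phase=(7,7,3,3) vs β=2 → FL=W FR=W RL=W RR=W
t=3: phase=(1,1,5,5) vs β=2 → FL=S FR=S RL=W RR=W
t=4: phase=(2,2,6,6) vs β=2 → FL=W FR=W RL=W RR=W
t=13: phase=(3,3,7,7) vs β=2 → FL=W FR=W RL=W RR=W


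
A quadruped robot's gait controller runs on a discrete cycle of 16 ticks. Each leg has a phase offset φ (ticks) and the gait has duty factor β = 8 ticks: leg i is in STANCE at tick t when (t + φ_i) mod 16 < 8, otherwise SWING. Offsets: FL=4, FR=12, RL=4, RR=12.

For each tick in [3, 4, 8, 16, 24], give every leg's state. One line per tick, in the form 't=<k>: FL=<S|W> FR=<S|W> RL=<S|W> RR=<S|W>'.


t=3: phase=(7,15,7,15) vs β=8 → FL=S FR=W RL=S RR=W
t=4: phase=(8,0,8,0) vs β=8 → FL=W FR=S RL=W RR=S
t=8: phase=(12,4,12,4) vs β=8 → FL=W FR=S RL=W RR=S
t=16: phase=(4,12,4,12) vs β=8 → FL=S FR=W RL=S RR=W
t=24: phase=(12,4,12,4) vs β=8 → FL=W FR=S RL=W RR=S

t=3: FL=S FR=W RL=S RR=W
t=4: FL=W FR=S RL=W RR=S
t=8: FL=W FR=S RL=W RR=S
t=16: FL=S FR=W RL=S RR=W
t=24: FL=W FR=S RL=W RR=S
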